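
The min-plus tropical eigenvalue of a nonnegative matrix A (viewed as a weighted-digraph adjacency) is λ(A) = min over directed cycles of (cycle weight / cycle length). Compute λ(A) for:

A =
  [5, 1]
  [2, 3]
λ(A) = 3/2

Enumerate directed cycles and compute their means (weight / length). Sample:
  cycle 0 → 0: weight = 5, length = 1, mean = 5/1 ≈ 5.000
  cycle 1 → 1: weight = 3, length = 1, mean = 3/1 ≈ 3.000
  cycle 0 → 1 → 0: weight = 3, length = 2, mean = 3/2 ≈ 1.500
  cycle 1 → 0 → 1: weight = 3, length = 2, mean = 3/2 ≈ 1.500
Minimum mean = 1.500, attained e.g. along the cycle 0 → 1 → 0 with weight 3 and length 2. So λ(A) = 3/2 = 3/2.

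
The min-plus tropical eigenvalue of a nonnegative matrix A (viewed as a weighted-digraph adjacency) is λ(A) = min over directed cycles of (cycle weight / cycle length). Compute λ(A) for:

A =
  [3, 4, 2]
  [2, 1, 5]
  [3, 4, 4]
λ(A) = 1

Enumerate directed cycles and compute their means (weight / length). Sample:
  cycle 0 → 0: weight = 3, length = 1, mean = 3/1 ≈ 3.000
  cycle 1 → 1: weight = 1, length = 1, mean = 1/1 ≈ 1.000
  cycle 2 → 2: weight = 4, length = 1, mean = 4/1 ≈ 4.000
  cycle 0 → 1 → 0: weight = 6, length = 2, mean = 6/2 ≈ 3.000
  cycle 0 → 2 → 0: weight = 5, length = 2, mean = 5/2 ≈ 2.500
  cycle 1 → 0 → 1: weight = 6, length = 2, mean = 6/2 ≈ 3.000
Minimum mean = 1.000, attained e.g. along the cycle 1 → 1 with weight 1 and length 1. So λ(A) = 1/1 = 1.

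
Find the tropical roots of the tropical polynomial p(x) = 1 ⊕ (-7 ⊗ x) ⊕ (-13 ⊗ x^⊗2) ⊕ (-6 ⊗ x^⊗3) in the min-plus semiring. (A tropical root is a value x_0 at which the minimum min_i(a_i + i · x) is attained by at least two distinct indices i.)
Roots: {-7, 6, 8}

Each tropical root is a break point of the lower envelope of the lines y = a_i + i · x (there are 4 lines, with slopes 0, 1, ..., 3). Only the lines that attain the minimum somewhere contribute to roots; other lines are dominated. Here the surviving (envelope) indices are i = 3, i = 2, i = 1, i = 0.
Intersections between consecutive envelope lines give the roots: for adjacent envelope indices i < j the intersection is x = (a_i − a_j) / (j − i). Reading off the sorted break points: {-7, 6, 8}.
Verification: at each break x_0, at least two indices attain the minimum of min_i(a_i + i · x_0).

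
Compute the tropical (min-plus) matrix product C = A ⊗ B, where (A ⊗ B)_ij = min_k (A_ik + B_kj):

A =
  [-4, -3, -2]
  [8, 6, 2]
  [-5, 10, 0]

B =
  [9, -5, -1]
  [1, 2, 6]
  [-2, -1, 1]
A ⊗ B =
  [-4, -9, -5]
  [0, 1, 3]
  [-2, -10, -6]

Apply the min-plus product entry-by-entry:
  C[0][0] = min over k of (A[0][0] + B[0][0] = -4 + 9 = 5, A[0][1] + B[1][0] = -3 + 1 = -2, A[0][2] + B[2][0] = -2 + -2 = -4) = -4 (attained at k = 2)
  C[0][1] = min over k of (A[0][0] + B[0][1] = -4 + -5 = -9, A[0][1] + B[1][1] = -3 + 2 = -1, A[0][2] + B[2][1] = -2 + -1 = -3) = -9 (attained at k = 0)
  C[0][2] = min over k of (A[0][0] + B[0][2] = -4 + -1 = -5, A[0][1] + B[1][2] = -3 + 6 = 3, A[0][2] + B[2][2] = -2 + 1 = -1) = -5 (attained at k = 0)
  C[1][0] = min over k of (A[1][0] + B[0][0] = 8 + 9 = 17, A[1][1] + B[1][0] = 6 + 1 = 7, A[1][2] + B[2][0] = 2 + -2 = 0) = 0 (attained at k = 2)
  C[1][1] = min over k of (A[1][0] + B[0][1] = 8 + -5 = 3, A[1][1] + B[1][1] = 6 + 2 = 8, A[1][2] + B[2][1] = 2 + -1 = 1) = 1 (attained at k = 2)
  C[1][2] = min over k of (A[1][0] + B[0][2] = 8 + -1 = 7, A[1][1] + B[1][2] = 6 + 6 = 12, A[1][2] + B[2][2] = 2 + 1 = 3) = 3 (attained at k = 2)
  C[2][0] = min over k of (A[2][0] + B[0][0] = -5 + 9 = 4, A[2][1] + B[1][0] = 10 + 1 = 11, A[2][2] + B[2][0] = 0 + -2 = -2) = -2 (attained at k = 2)
  C[2][1] = min over k of (A[2][0] + B[0][1] = -5 + -5 = -10, A[2][1] + B[1][1] = 10 + 2 = 12, A[2][2] + B[2][1] = 0 + -1 = -1) = -10 (attained at k = 0)
  C[2][2] = min over k of (A[2][0] + B[0][2] = -5 + -1 = -6, A[2][1] + B[1][2] = 10 + 6 = 16, A[2][2] + B[2][2] = 0 + 1 = 1) = -6 (attained at k = 0)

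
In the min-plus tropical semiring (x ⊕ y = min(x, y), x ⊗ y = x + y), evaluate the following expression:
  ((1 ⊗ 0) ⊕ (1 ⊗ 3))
((1 ⊗ 0) ⊕ (1 ⊗ 3)) = 1

Expand innermost to outermost. Recall ⊕ takes the minimum of its arguments and ⊗ takes their sum. Working out the expression ((1 ⊗ 0) ⊕ (1 ⊗ 3)) gives 1.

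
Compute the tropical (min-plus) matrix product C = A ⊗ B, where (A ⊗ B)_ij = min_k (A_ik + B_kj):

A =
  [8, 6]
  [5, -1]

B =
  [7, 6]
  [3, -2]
A ⊗ B =
  [9, 4]
  [2, -3]

Apply the min-plus product entry-by-entry:
  C[0][0] = min over k of (A[0][0] + B[0][0] = 8 + 7 = 15, A[0][1] + B[1][0] = 6 + 3 = 9) = 9 (attained at k = 1)
  C[0][1] = min over k of (A[0][0] + B[0][1] = 8 + 6 = 14, A[0][1] + B[1][1] = 6 + -2 = 4) = 4 (attained at k = 1)
  C[1][0] = min over k of (A[1][0] + B[0][0] = 5 + 7 = 12, A[1][1] + B[1][0] = -1 + 3 = 2) = 2 (attained at k = 1)
  C[1][1] = min over k of (A[1][0] + B[0][1] = 5 + 6 = 11, A[1][1] + B[1][1] = -1 + -2 = -3) = -3 (attained at k = 1)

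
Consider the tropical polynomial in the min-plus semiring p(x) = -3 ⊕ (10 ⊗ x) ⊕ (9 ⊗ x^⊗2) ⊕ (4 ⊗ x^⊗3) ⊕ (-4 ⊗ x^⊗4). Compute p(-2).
p(-2) = -12

A tropical monomial a ⊗ x^⊗i evaluates to a + i · x. Evaluating each term at x = -2:
  Term 0 contributes -3 + 0 · -2 = -3
  Term 1 contributes 10 + 1 · -2 = 8
  Term 2 contributes 9 + 2 · -2 = 5
  Term 3 contributes 4 + 3 · -2 = -2
  Term 4 contributes -4 + 4 · -2 = -12
p(-2) = ⊕ of these = min[-3, 8, 5, -2, -12] = -12.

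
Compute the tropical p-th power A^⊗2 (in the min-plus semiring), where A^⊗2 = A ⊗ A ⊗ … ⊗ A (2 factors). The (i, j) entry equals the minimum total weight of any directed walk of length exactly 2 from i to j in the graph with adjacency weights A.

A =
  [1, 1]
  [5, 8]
A^⊗2 =
  [2, 2]
  [6, 6]

Each entry (A^⊗2)_ij equals the minimum over all length-2 walks i = v_0 → v_1 → … → v_2 = j of Σ_t A[v_t][v_{t+1}]. For example, for (i, j) = (0, 1) we minimise over 2 possible intermediate vertex sequences; the minimum is 2, attained along the walk 0 → 0 → 1.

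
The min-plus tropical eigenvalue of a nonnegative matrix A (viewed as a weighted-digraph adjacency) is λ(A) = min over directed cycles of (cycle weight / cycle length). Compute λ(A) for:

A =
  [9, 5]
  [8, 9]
λ(A) = 13/2

Enumerate directed cycles and compute their means (weight / length). Sample:
  cycle 0 → 0: weight = 9, length = 1, mean = 9/1 ≈ 9.000
  cycle 1 → 1: weight = 9, length = 1, mean = 9/1 ≈ 9.000
  cycle 0 → 1 → 0: weight = 13, length = 2, mean = 13/2 ≈ 6.500
  cycle 1 → 0 → 1: weight = 13, length = 2, mean = 13/2 ≈ 6.500
Minimum mean = 6.500, attained e.g. along the cycle 0 → 1 → 0 with weight 13 and length 2. So λ(A) = 13/2 = 13/2.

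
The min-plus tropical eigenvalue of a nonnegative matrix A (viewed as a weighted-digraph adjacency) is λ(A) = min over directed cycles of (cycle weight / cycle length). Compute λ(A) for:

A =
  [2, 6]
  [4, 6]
λ(A) = 2

Enumerate directed cycles and compute their means (weight / length). Sample:
  cycle 0 → 0: weight = 2, length = 1, mean = 2/1 ≈ 2.000
  cycle 1 → 1: weight = 6, length = 1, mean = 6/1 ≈ 6.000
  cycle 0 → 1 → 0: weight = 10, length = 2, mean = 10/2 ≈ 5.000
  cycle 1 → 0 → 1: weight = 10, length = 2, mean = 10/2 ≈ 5.000
Minimum mean = 2.000, attained e.g. along the cycle 0 → 0 with weight 2 and length 1. So λ(A) = 2/1 = 2.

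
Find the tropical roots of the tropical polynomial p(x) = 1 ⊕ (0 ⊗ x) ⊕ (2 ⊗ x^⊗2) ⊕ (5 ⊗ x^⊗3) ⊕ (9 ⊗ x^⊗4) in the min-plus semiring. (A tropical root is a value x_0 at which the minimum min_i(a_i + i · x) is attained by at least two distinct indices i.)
Roots: {-4, -3, -2, 1}

Each tropical root is a break point of the lower envelope of the lines y = a_i + i · x (there are 5 lines, with slopes 0, 1, ..., 4). Only the lines that attain the minimum somewhere contribute to roots; other lines are dominated. Here the surviving (envelope) indices are i = 4, i = 3, i = 2, i = 1, i = 0.
Intersections between consecutive envelope lines give the roots: for adjacent envelope indices i < j the intersection is x = (a_i − a_j) / (j − i). Reading off the sorted break points: {-4, -3, -2, 1}.
Verification: at each break x_0, at least two indices attain the minimum of min_i(a_i + i · x_0).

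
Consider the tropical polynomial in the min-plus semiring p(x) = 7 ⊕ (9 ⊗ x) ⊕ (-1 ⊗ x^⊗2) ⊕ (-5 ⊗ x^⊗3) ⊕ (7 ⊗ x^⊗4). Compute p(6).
p(6) = 7

A tropical monomial a ⊗ x^⊗i evaluates to a + i · x. Evaluating each term at x = 6:
  Term 0 contributes 7 + 0 · 6 = 7
  Term 1 contributes 9 + 1 · 6 = 15
  Term 2 contributes -1 + 2 · 6 = 11
  Term 3 contributes -5 + 3 · 6 = 13
  Term 4 contributes 7 + 4 · 6 = 31
p(6) = ⊕ of these = min[7, 15, 11, 13, 31] = 7.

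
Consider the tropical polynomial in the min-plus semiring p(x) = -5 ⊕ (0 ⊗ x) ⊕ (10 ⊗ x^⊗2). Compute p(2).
p(2) = -5

A tropical monomial a ⊗ x^⊗i evaluates to a + i · x. Evaluating each term at x = 2:
  Term 0 contributes -5 + 0 · 2 = -5
  Term 1 contributes 0 + 1 · 2 = 2
  Term 2 contributes 10 + 2 · 2 = 14
p(2) = ⊕ of these = min[-5, 2, 14] = -5.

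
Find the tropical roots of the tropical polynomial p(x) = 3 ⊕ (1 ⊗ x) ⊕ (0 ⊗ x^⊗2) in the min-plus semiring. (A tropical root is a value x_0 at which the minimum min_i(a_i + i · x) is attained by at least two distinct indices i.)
Roots: {1, 2}

Each tropical root is a break point of the lower envelope of the lines y = a_i + i · x (there are 3 lines, with slopes 0, 1, ..., 2). Only the lines that attain the minimum somewhere contribute to roots; other lines are dominated. Here the surviving (envelope) indices are i = 2, i = 1, i = 0.
Intersections between consecutive envelope lines give the roots: for adjacent envelope indices i < j the intersection is x = (a_i − a_j) / (j − i). Reading off the sorted break points: {1, 2}.
Verification: at each break x_0, at least two indices attain the minimum of min_i(a_i + i · x_0).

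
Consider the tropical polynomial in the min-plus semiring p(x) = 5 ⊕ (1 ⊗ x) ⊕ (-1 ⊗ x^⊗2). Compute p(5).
p(5) = 5

A tropical monomial a ⊗ x^⊗i evaluates to a + i · x. Evaluating each term at x = 5:
  Term 0 contributes 5 + 0 · 5 = 5
  Term 1 contributes 1 + 1 · 5 = 6
  Term 2 contributes -1 + 2 · 5 = 9
p(5) = ⊕ of these = min[5, 6, 9] = 5.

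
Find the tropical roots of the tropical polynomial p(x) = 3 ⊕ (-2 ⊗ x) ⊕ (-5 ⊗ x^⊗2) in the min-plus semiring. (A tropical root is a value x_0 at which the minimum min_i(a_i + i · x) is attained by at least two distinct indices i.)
Roots: {3, 5}

Each tropical root is a break point of the lower envelope of the lines y = a_i + i · x (there are 3 lines, with slopes 0, 1, ..., 2). Only the lines that attain the minimum somewhere contribute to roots; other lines are dominated. Here the surviving (envelope) indices are i = 2, i = 1, i = 0.
Intersections between consecutive envelope lines give the roots: for adjacent envelope indices i < j the intersection is x = (a_i − a_j) / (j − i). Reading off the sorted break points: {3, 5}.
Verification: at each break x_0, at least two indices attain the minimum of min_i(a_i + i · x_0).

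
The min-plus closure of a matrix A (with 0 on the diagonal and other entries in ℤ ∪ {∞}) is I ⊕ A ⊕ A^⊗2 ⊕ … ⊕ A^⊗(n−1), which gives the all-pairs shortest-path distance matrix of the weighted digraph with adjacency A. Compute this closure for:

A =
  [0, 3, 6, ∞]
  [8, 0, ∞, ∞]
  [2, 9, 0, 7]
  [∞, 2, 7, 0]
Closure =
  [0, 3, 6, 13]
  [8, 0, 14, 21]
  [2, 5, 0, 7]
  [9, 2, 7, 0]

This is the Floyd-Warshall all-pairs shortest-path computation. For each intermediate vertex k = 0, 1, …, 3, update dist[i][j] ← min(dist[i][j], dist[i][k] + dist[k][j]). The final matrix gives, for each (i, j), the minimum total weight of any directed path from i to j (possibly empty when i = j).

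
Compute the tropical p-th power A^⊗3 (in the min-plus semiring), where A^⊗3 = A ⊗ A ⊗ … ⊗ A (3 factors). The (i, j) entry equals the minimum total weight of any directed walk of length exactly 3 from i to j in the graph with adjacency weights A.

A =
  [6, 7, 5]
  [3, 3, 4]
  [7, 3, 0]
A^⊗3 =
  [11, 8, 5]
  [9, 7, 4]
  [6, 3, 0]

Each entry (A^⊗3)_ij equals the minimum over all length-3 walks i = v_0 → v_1 → … → v_3 = j of Σ_t A[v_t][v_{t+1}]. For example, for (i, j) = (0, 2) we minimise over 9 possible intermediate vertex sequences; the minimum is 5, attained along the walk 0 → 2 → 2 → 2.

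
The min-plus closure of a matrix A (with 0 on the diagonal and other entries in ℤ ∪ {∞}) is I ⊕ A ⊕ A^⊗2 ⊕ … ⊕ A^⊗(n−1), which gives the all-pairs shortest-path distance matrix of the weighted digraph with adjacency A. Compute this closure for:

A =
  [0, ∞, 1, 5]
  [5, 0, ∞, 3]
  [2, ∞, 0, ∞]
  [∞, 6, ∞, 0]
Closure =
  [0, 11, 1, 5]
  [5, 0, 6, 3]
  [2, 13, 0, 7]
  [11, 6, 12, 0]

This is the Floyd-Warshall all-pairs shortest-path computation. For each intermediate vertex k = 0, 1, …, 3, update dist[i][j] ← min(dist[i][j], dist[i][k] + dist[k][j]). The final matrix gives, for each (i, j), the minimum total weight of any directed path from i to j (possibly empty when i = j).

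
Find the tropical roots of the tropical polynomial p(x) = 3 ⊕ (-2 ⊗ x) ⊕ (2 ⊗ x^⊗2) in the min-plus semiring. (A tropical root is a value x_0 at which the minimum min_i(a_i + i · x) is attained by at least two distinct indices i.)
Roots: {-4, 5}

Each tropical root is a break point of the lower envelope of the lines y = a_i + i · x (there are 3 lines, with slopes 0, 1, ..., 2). Only the lines that attain the minimum somewhere contribute to roots; other lines are dominated. Here the surviving (envelope) indices are i = 2, i = 1, i = 0.
Intersections between consecutive envelope lines give the roots: for adjacent envelope indices i < j the intersection is x = (a_i − a_j) / (j − i). Reading off the sorted break points: {-4, 5}.
Verification: at each break x_0, at least two indices attain the minimum of min_i(a_i + i · x_0).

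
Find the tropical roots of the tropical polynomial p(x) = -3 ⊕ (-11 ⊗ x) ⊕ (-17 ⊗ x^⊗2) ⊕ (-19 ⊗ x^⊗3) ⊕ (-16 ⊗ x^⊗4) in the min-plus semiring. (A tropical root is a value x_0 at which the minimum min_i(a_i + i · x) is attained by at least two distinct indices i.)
Roots: {-3, 2, 6, 8}

Each tropical root is a break point of the lower envelope of the lines y = a_i + i · x (there are 5 lines, with slopes 0, 1, ..., 4). Only the lines that attain the minimum somewhere contribute to roots; other lines are dominated. Here the surviving (envelope) indices are i = 4, i = 3, i = 2, i = 1, i = 0.
Intersections between consecutive envelope lines give the roots: for adjacent envelope indices i < j the intersection is x = (a_i − a_j) / (j − i). Reading off the sorted break points: {-3, 2, 6, 8}.
Verification: at each break x_0, at least two indices attain the minimum of min_i(a_i + i · x_0).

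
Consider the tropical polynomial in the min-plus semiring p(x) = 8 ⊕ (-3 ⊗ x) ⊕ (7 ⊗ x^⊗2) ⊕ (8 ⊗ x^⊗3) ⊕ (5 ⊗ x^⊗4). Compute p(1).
p(1) = -2

A tropical monomial a ⊗ x^⊗i evaluates to a + i · x. Evaluating each term at x = 1:
  Term 0 contributes 8 + 0 · 1 = 8
  Term 1 contributes -3 + 1 · 1 = -2
  Term 2 contributes 7 + 2 · 1 = 9
  Term 3 contributes 8 + 3 · 1 = 11
  Term 4 contributes 5 + 4 · 1 = 9
p(1) = ⊕ of these = min[8, -2, 9, 11, 9] = -2.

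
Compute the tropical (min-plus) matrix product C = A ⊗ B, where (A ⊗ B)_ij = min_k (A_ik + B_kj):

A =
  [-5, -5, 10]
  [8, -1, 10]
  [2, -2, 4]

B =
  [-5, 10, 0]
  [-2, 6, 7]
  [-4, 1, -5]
A ⊗ B =
  [-10, 1, -5]
  [-3, 5, 5]
  [-4, 4, -1]

Apply the min-plus product entry-by-entry:
  C[0][0] = min over k of (A[0][0] + B[0][0] = -5 + -5 = -10, A[0][1] + B[1][0] = -5 + -2 = -7, A[0][2] + B[2][0] = 10 + -4 = 6) = -10 (attained at k = 0)
  C[0][1] = min over k of (A[0][0] + B[0][1] = -5 + 10 = 5, A[0][1] + B[1][1] = -5 + 6 = 1, A[0][2] + B[2][1] = 10 + 1 = 11) = 1 (attained at k = 1)
  C[0][2] = min over k of (A[0][0] + B[0][2] = -5 + 0 = -5, A[0][1] + B[1][2] = -5 + 7 = 2, A[0][2] + B[2][2] = 10 + -5 = 5) = -5 (attained at k = 0)
  C[1][0] = min over k of (A[1][0] + B[0][0] = 8 + -5 = 3, A[1][1] + B[1][0] = -1 + -2 = -3, A[1][2] + B[2][0] = 10 + -4 = 6) = -3 (attained at k = 1)
  C[1][1] = min over k of (A[1][0] + B[0][1] = 8 + 10 = 18, A[1][1] + B[1][1] = -1 + 6 = 5, A[1][2] + B[2][1] = 10 + 1 = 11) = 5 (attained at k = 1)
  C[1][2] = min over k of (A[1][0] + B[0][2] = 8 + 0 = 8, A[1][1] + B[1][2] = -1 + 7 = 6, A[1][2] + B[2][2] = 10 + -5 = 5) = 5 (attained at k = 2)
  C[2][0] = min over k of (A[2][0] + B[0][0] = 2 + -5 = -3, A[2][1] + B[1][0] = -2 + -2 = -4, A[2][2] + B[2][0] = 4 + -4 = 0) = -4 (attained at k = 1)
  C[2][1] = min over k of (A[2][0] + B[0][1] = 2 + 10 = 12, A[2][1] + B[1][1] = -2 + 6 = 4, A[2][2] + B[2][1] = 4 + 1 = 5) = 4 (attained at k = 1)
  C[2][2] = min over k of (A[2][0] + B[0][2] = 2 + 0 = 2, A[2][1] + B[1][2] = -2 + 7 = 5, A[2][2] + B[2][2] = 4 + -5 = -1) = -1 (attained at k = 2)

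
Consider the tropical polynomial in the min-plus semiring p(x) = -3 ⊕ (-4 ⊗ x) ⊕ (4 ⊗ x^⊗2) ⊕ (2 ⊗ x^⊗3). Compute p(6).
p(6) = -3

A tropical monomial a ⊗ x^⊗i evaluates to a + i · x. Evaluating each term at x = 6:
  Term 0 contributes -3 + 0 · 6 = -3
  Term 1 contributes -4 + 1 · 6 = 2
  Term 2 contributes 4 + 2 · 6 = 16
  Term 3 contributes 2 + 3 · 6 = 20
p(6) = ⊕ of these = min[-3, 2, 16, 20] = -3.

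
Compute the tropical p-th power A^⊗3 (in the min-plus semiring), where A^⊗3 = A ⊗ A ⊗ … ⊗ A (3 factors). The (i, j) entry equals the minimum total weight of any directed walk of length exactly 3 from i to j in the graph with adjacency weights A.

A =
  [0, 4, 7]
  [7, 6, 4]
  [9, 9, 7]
A^⊗3 =
  [0, 4, 7]
  [7, 11, 14]
  [9, 13, 16]

Each entry (A^⊗3)_ij equals the minimum over all length-3 walks i = v_0 → v_1 → … → v_3 = j of Σ_t A[v_t][v_{t+1}]. For example, for (i, j) = (0, 2) we minimise over 9 possible intermediate vertex sequences; the minimum is 7, attained along the walk 0 → 0 → 0 → 2.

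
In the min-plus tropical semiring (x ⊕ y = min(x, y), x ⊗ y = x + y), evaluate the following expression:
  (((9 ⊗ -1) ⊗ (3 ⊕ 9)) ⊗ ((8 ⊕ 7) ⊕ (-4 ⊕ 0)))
(((9 ⊗ -1) ⊗ (3 ⊕ 9)) ⊗ ((8 ⊕ 7) ⊕ (-4 ⊕ 0))) = 7

Expand innermost to outermost. Recall ⊕ takes the minimum of its arguments and ⊗ takes their sum. Working out the expression (((9 ⊗ -1) ⊗ (3 ⊕ 9)) ⊗ ((8 ⊕ 7) ⊕ (-4 ⊕ 0))) gives 7.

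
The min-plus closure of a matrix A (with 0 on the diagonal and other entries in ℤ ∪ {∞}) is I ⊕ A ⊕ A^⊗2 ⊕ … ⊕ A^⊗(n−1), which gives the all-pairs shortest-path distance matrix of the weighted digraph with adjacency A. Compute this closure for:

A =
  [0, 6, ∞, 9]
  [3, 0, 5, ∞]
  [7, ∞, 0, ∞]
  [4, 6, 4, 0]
Closure =
  [0, 6, 11, 9]
  [3, 0, 5, 12]
  [7, 13, 0, 16]
  [4, 6, 4, 0]

This is the Floyd-Warshall all-pairs shortest-path computation. For each intermediate vertex k = 0, 1, …, 3, update dist[i][j] ← min(dist[i][j], dist[i][k] + dist[k][j]). The final matrix gives, for each (i, j), the minimum total weight of any directed path from i to j (possibly empty when i = j).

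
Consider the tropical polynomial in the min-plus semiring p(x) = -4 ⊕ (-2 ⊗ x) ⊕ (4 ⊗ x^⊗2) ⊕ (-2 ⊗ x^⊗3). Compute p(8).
p(8) = -4

A tropical monomial a ⊗ x^⊗i evaluates to a + i · x. Evaluating each term at x = 8:
  Term 0 contributes -4 + 0 · 8 = -4
  Term 1 contributes -2 + 1 · 8 = 6
  Term 2 contributes 4 + 2 · 8 = 20
  Term 3 contributes -2 + 3 · 8 = 22
p(8) = ⊕ of these = min[-4, 6, 20, 22] = -4.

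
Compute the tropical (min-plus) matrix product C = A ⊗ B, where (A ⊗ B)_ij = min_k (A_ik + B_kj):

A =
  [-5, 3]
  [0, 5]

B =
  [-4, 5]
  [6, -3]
A ⊗ B =
  [-9, 0]
  [-4, 2]

Apply the min-plus product entry-by-entry:
  C[0][0] = min over k of (A[0][0] + B[0][0] = -5 + -4 = -9, A[0][1] + B[1][0] = 3 + 6 = 9) = -9 (attained at k = 0)
  C[0][1] = min over k of (A[0][0] + B[0][1] = -5 + 5 = 0, A[0][1] + B[1][1] = 3 + -3 = 0) = 0 (attained at k = 0)
  C[1][0] = min over k of (A[1][0] + B[0][0] = 0 + -4 = -4, A[1][1] + B[1][0] = 5 + 6 = 11) = -4 (attained at k = 0)
  C[1][1] = min over k of (A[1][0] + B[0][1] = 0 + 5 = 5, A[1][1] + B[1][1] = 5 + -3 = 2) = 2 (attained at k = 1)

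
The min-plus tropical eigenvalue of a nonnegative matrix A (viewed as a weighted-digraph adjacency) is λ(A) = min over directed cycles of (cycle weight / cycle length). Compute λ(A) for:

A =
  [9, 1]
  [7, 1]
λ(A) = 1

Enumerate directed cycles and compute their means (weight / length). Sample:
  cycle 0 → 0: weight = 9, length = 1, mean = 9/1 ≈ 9.000
  cycle 1 → 1: weight = 1, length = 1, mean = 1/1 ≈ 1.000
  cycle 0 → 1 → 0: weight = 8, length = 2, mean = 8/2 ≈ 4.000
  cycle 1 → 0 → 1: weight = 8, length = 2, mean = 8/2 ≈ 4.000
Minimum mean = 1.000, attained e.g. along the cycle 1 → 1 with weight 1 and length 1. So λ(A) = 1/1 = 1.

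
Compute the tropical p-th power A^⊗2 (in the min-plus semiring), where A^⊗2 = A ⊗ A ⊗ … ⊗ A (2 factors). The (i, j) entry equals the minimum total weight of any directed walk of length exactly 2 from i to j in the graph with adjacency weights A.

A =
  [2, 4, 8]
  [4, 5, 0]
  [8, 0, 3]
A^⊗2 =
  [4, 6, 4]
  [6, 0, 3]
  [4, 3, 0]

Each entry (A^⊗2)_ij equals the minimum over all length-2 walks i = v_0 → v_1 → … → v_2 = j of Σ_t A[v_t][v_{t+1}]. For example, for (i, j) = (0, 2) we minimise over 3 possible intermediate vertex sequences; the minimum is 4, attained along the walk 0 → 1 → 2.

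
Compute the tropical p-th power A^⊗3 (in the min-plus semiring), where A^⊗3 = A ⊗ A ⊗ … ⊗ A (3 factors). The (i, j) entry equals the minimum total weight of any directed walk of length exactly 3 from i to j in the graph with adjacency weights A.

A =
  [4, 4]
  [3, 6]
A^⊗3 =
  [11, 11]
  [10, 11]

Each entry (A^⊗3)_ij equals the minimum over all length-3 walks i = v_0 → v_1 → … → v_3 = j of Σ_t A[v_t][v_{t+1}]. For example, for (i, j) = (0, 1) we minimise over 4 possible intermediate vertex sequences; the minimum is 11, attained along the walk 0 → 1 → 0 → 1.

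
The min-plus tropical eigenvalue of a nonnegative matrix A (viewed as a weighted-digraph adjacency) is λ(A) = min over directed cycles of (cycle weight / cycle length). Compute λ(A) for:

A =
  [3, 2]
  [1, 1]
λ(A) = 1

Enumerate directed cycles and compute their means (weight / length). Sample:
  cycle 0 → 0: weight = 3, length = 1, mean = 3/1 ≈ 3.000
  cycle 1 → 1: weight = 1, length = 1, mean = 1/1 ≈ 1.000
  cycle 0 → 1 → 0: weight = 3, length = 2, mean = 3/2 ≈ 1.500
  cycle 1 → 0 → 1: weight = 3, length = 2, mean = 3/2 ≈ 1.500
Minimum mean = 1.000, attained e.g. along the cycle 1 → 1 with weight 1 and length 1. So λ(A) = 1/1 = 1.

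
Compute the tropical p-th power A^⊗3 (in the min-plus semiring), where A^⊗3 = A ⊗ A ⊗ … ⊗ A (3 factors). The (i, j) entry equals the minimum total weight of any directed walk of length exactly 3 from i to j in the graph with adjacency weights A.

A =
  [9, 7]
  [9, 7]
A^⊗3 =
  [23, 21]
  [23, 21]

Each entry (A^⊗3)_ij equals the minimum over all length-3 walks i = v_0 → v_1 → … → v_3 = j of Σ_t A[v_t][v_{t+1}]. For example, for (i, j) = (0, 1) we minimise over 4 possible intermediate vertex sequences; the minimum is 21, attained along the walk 0 → 1 → 1 → 1.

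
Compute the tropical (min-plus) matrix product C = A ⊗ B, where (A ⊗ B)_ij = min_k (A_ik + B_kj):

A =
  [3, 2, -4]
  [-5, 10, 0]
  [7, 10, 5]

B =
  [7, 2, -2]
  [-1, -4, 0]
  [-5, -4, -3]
A ⊗ B =
  [-9, -8, -7]
  [-5, -4, -7]
  [0, 1, 2]

Apply the min-plus product entry-by-entry:
  C[0][0] = min over k of (A[0][0] + B[0][0] = 3 + 7 = 10, A[0][1] + B[1][0] = 2 + -1 = 1, A[0][2] + B[2][0] = -4 + -5 = -9) = -9 (attained at k = 2)
  C[0][1] = min over k of (A[0][0] + B[0][1] = 3 + 2 = 5, A[0][1] + B[1][1] = 2 + -4 = -2, A[0][2] + B[2][1] = -4 + -4 = -8) = -8 (attained at k = 2)
  C[0][2] = min over k of (A[0][0] + B[0][2] = 3 + -2 = 1, A[0][1] + B[1][2] = 2 + 0 = 2, A[0][2] + B[2][2] = -4 + -3 = -7) = -7 (attained at k = 2)
  C[1][0] = min over k of (A[1][0] + B[0][0] = -5 + 7 = 2, A[1][1] + B[1][0] = 10 + -1 = 9, A[1][2] + B[2][0] = 0 + -5 = -5) = -5 (attained at k = 2)
  C[1][1] = min over k of (A[1][0] + B[0][1] = -5 + 2 = -3, A[1][1] + B[1][1] = 10 + -4 = 6, A[1][2] + B[2][1] = 0 + -4 = -4) = -4 (attained at k = 2)
  C[1][2] = min over k of (A[1][0] + B[0][2] = -5 + -2 = -7, A[1][1] + B[1][2] = 10 + 0 = 10, A[1][2] + B[2][2] = 0 + -3 = -3) = -7 (attained at k = 0)
  C[2][0] = min over k of (A[2][0] + B[0][0] = 7 + 7 = 14, A[2][1] + B[1][0] = 10 + -1 = 9, A[2][2] + B[2][0] = 5 + -5 = 0) = 0 (attained at k = 2)
  C[2][1] = min over k of (A[2][0] + B[0][1] = 7 + 2 = 9, A[2][1] + B[1][1] = 10 + -4 = 6, A[2][2] + B[2][1] = 5 + -4 = 1) = 1 (attained at k = 2)
  C[2][2] = min over k of (A[2][0] + B[0][2] = 7 + -2 = 5, A[2][1] + B[1][2] = 10 + 0 = 10, A[2][2] + B[2][2] = 5 + -3 = 2) = 2 (attained at k = 2)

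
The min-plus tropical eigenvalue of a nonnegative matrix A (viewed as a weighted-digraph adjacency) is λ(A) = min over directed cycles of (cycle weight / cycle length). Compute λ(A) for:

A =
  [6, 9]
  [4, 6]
λ(A) = 6

Enumerate directed cycles and compute their means (weight / length). Sample:
  cycle 0 → 0: weight = 6, length = 1, mean = 6/1 ≈ 6.000
  cycle 1 → 1: weight = 6, length = 1, mean = 6/1 ≈ 6.000
  cycle 0 → 1 → 0: weight = 13, length = 2, mean = 13/2 ≈ 6.500
  cycle 1 → 0 → 1: weight = 13, length = 2, mean = 13/2 ≈ 6.500
Minimum mean = 6.000, attained e.g. along the cycle 0 → 0 with weight 6 and length 1. So λ(A) = 6/1 = 6.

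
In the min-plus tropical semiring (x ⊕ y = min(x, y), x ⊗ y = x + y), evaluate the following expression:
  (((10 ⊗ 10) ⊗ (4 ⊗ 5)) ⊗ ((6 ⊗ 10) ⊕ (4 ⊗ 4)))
(((10 ⊗ 10) ⊗ (4 ⊗ 5)) ⊗ ((6 ⊗ 10) ⊕ (4 ⊗ 4))) = 37

Expand innermost to outermost. Recall ⊕ takes the minimum of its arguments and ⊗ takes their sum. Working out the expression (((10 ⊗ 10) ⊗ (4 ⊗ 5)) ⊗ ((6 ⊗ 10) ⊕ (4 ⊗ 4))) gives 37.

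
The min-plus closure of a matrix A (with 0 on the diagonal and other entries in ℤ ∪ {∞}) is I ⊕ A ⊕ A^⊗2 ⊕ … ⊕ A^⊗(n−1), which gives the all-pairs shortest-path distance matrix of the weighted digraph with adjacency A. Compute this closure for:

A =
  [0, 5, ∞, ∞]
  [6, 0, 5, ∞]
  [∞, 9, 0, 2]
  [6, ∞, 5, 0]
Closure =
  [0, 5, 10, 12]
  [6, 0, 5, 7]
  [8, 9, 0, 2]
  [6, 11, 5, 0]

This is the Floyd-Warshall all-pairs shortest-path computation. For each intermediate vertex k = 0, 1, …, 3, update dist[i][j] ← min(dist[i][j], dist[i][k] + dist[k][j]). The final matrix gives, for each (i, j), the minimum total weight of any directed path from i to j (possibly empty when i = j).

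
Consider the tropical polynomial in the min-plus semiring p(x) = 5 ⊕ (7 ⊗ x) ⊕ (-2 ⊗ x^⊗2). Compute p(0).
p(0) = -2

A tropical monomial a ⊗ x^⊗i evaluates to a + i · x. Evaluating each term at x = 0:
  Term 0 contributes 5 + 0 · 0 = 5
  Term 1 contributes 7 + 1 · 0 = 7
  Term 2 contributes -2 + 2 · 0 = -2
p(0) = ⊕ of these = min[5, 7, -2] = -2.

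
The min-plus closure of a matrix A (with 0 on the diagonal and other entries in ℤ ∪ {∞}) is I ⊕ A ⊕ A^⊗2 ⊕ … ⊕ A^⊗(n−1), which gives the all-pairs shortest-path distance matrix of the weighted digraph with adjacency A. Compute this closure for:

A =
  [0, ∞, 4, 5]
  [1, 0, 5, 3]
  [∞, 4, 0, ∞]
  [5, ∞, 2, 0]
Closure =
  [0, 8, 4, 5]
  [1, 0, 5, 3]
  [5, 4, 0, 7]
  [5, 6, 2, 0]

This is the Floyd-Warshall all-pairs shortest-path computation. For each intermediate vertex k = 0, 1, …, 3, update dist[i][j] ← min(dist[i][j], dist[i][k] + dist[k][j]). The final matrix gives, for each (i, j), the minimum total weight of any directed path from i to j (possibly empty when i = j).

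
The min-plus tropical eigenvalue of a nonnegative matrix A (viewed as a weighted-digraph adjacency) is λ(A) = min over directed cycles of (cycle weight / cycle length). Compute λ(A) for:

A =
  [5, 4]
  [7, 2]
λ(A) = 2

Enumerate directed cycles and compute their means (weight / length). Sample:
  cycle 0 → 0: weight = 5, length = 1, mean = 5/1 ≈ 5.000
  cycle 1 → 1: weight = 2, length = 1, mean = 2/1 ≈ 2.000
  cycle 0 → 1 → 0: weight = 11, length = 2, mean = 11/2 ≈ 5.500
  cycle 1 → 0 → 1: weight = 11, length = 2, mean = 11/2 ≈ 5.500
Minimum mean = 2.000, attained e.g. along the cycle 1 → 1 with weight 2 and length 1. So λ(A) = 2/1 = 2.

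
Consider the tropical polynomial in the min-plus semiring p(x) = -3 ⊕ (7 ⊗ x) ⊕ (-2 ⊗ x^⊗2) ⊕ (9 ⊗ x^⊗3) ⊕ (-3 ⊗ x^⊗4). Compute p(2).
p(2) = -3

A tropical monomial a ⊗ x^⊗i evaluates to a + i · x. Evaluating each term at x = 2:
  Term 0 contributes -3 + 0 · 2 = -3
  Term 1 contributes 7 + 1 · 2 = 9
  Term 2 contributes -2 + 2 · 2 = 2
  Term 3 contributes 9 + 3 · 2 = 15
  Term 4 contributes -3 + 4 · 2 = 5
p(2) = ⊕ of these = min[-3, 9, 2, 15, 5] = -3.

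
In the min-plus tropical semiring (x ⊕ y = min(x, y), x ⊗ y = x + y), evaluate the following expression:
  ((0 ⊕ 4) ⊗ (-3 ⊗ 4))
((0 ⊕ 4) ⊗ (-3 ⊗ 4)) = 1

Expand innermost to outermost. Recall ⊕ takes the minimum of its arguments and ⊗ takes their sum. Working out the expression ((0 ⊕ 4) ⊗ (-3 ⊗ 4)) gives 1.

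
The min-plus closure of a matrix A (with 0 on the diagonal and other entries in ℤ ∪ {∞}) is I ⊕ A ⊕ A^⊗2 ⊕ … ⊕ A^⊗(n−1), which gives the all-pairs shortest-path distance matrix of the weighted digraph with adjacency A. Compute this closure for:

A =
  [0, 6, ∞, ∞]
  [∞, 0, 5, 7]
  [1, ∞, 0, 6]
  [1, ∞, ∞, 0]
Closure =
  [0, 6, 11, 13]
  [6, 0, 5, 7]
  [1, 7, 0, 6]
  [1, 7, 12, 0]

This is the Floyd-Warshall all-pairs shortest-path computation. For each intermediate vertex k = 0, 1, …, 3, update dist[i][j] ← min(dist[i][j], dist[i][k] + dist[k][j]). The final matrix gives, for each (i, j), the minimum total weight of any directed path from i to j (possibly empty when i = j).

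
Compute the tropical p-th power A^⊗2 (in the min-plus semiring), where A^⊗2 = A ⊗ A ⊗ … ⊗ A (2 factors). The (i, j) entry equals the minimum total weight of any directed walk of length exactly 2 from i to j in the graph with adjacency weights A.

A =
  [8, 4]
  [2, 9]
A^⊗2 =
  [6, 12]
  [10, 6]

Each entry (A^⊗2)_ij equals the minimum over all length-2 walks i = v_0 → v_1 → … → v_2 = j of Σ_t A[v_t][v_{t+1}]. For example, for (i, j) = (0, 1) we minimise over 2 possible intermediate vertex sequences; the minimum is 12, attained along the walk 0 → 0 → 1.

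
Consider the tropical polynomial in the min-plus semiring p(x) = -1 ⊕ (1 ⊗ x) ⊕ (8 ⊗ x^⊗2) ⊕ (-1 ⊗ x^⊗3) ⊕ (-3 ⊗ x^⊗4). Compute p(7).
p(7) = -1

A tropical monomial a ⊗ x^⊗i evaluates to a + i · x. Evaluating each term at x = 7:
  Term 0 contributes -1 + 0 · 7 = -1
  Term 1 contributes 1 + 1 · 7 = 8
  Term 2 contributes 8 + 2 · 7 = 22
  Term 3 contributes -1 + 3 · 7 = 20
  Term 4 contributes -3 + 4 · 7 = 25
p(7) = ⊕ of these = min[-1, 8, 22, 20, 25] = -1.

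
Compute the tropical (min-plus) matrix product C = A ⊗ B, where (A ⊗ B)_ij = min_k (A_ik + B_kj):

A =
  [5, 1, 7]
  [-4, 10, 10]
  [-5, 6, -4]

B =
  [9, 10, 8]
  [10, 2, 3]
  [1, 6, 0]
A ⊗ B =
  [8, 3, 4]
  [5, 6, 4]
  [-3, 2, -4]

Apply the min-plus product entry-by-entry:
  C[0][0] = min over k of (A[0][0] + B[0][0] = 5 + 9 = 14, A[0][1] + B[1][0] = 1 + 10 = 11, A[0][2] + B[2][0] = 7 + 1 = 8) = 8 (attained at k = 2)
  C[0][1] = min over k of (A[0][0] + B[0][1] = 5 + 10 = 15, A[0][1] + B[1][1] = 1 + 2 = 3, A[0][2] + B[2][1] = 7 + 6 = 13) = 3 (attained at k = 1)
  C[0][2] = min over k of (A[0][0] + B[0][2] = 5 + 8 = 13, A[0][1] + B[1][2] = 1 + 3 = 4, A[0][2] + B[2][2] = 7 + 0 = 7) = 4 (attained at k = 1)
  C[1][0] = min over k of (A[1][0] + B[0][0] = -4 + 9 = 5, A[1][1] + B[1][0] = 10 + 10 = 20, A[1][2] + B[2][0] = 10 + 1 = 11) = 5 (attained at k = 0)
  C[1][1] = min over k of (A[1][0] + B[0][1] = -4 + 10 = 6, A[1][1] + B[1][1] = 10 + 2 = 12, A[1][2] + B[2][1] = 10 + 6 = 16) = 6 (attained at k = 0)
  C[1][2] = min over k of (A[1][0] + B[0][2] = -4 + 8 = 4, A[1][1] + B[1][2] = 10 + 3 = 13, A[1][2] + B[2][2] = 10 + 0 = 10) = 4 (attained at k = 0)
  C[2][0] = min over k of (A[2][0] + B[0][0] = -5 + 9 = 4, A[2][1] + B[1][0] = 6 + 10 = 16, A[2][2] + B[2][0] = -4 + 1 = -3) = -3 (attained at k = 2)
  C[2][1] = min over k of (A[2][0] + B[0][1] = -5 + 10 = 5, A[2][1] + B[1][1] = 6 + 2 = 8, A[2][2] + B[2][1] = -4 + 6 = 2) = 2 (attained at k = 2)
  C[2][2] = min over k of (A[2][0] + B[0][2] = -5 + 8 = 3, A[2][1] + B[1][2] = 6 + 3 = 9, A[2][2] + B[2][2] = -4 + 0 = -4) = -4 (attained at k = 2)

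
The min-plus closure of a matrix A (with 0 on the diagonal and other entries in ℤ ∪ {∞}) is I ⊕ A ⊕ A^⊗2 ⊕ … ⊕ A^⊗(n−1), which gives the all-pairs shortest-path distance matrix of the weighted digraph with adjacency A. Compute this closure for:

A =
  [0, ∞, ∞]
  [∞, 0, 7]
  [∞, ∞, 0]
Closure =
  [0, ∞, ∞]
  [∞, 0, 7]
  [∞, ∞, 0]

This is the Floyd-Warshall all-pairs shortest-path computation. For each intermediate vertex k = 0, 1, …, 2, update dist[i][j] ← min(dist[i][j], dist[i][k] + dist[k][j]). The final matrix gives, for each (i, j), the minimum total weight of any directed path from i to j (possibly empty when i = j).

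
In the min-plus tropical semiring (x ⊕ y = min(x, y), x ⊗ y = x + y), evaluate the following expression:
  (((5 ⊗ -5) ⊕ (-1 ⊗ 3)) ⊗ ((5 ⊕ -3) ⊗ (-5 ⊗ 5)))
(((5 ⊗ -5) ⊕ (-1 ⊗ 3)) ⊗ ((5 ⊕ -3) ⊗ (-5 ⊗ 5))) = -3

Expand innermost to outermost. Recall ⊕ takes the minimum of its arguments and ⊗ takes their sum. Working out the expression (((5 ⊗ -5) ⊕ (-1 ⊗ 3)) ⊗ ((5 ⊕ -3) ⊗ (-5 ⊗ 5))) gives -3.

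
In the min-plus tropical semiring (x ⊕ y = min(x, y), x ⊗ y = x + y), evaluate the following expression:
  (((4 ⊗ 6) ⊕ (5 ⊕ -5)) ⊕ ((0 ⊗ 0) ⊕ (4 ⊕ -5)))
(((4 ⊗ 6) ⊕ (5 ⊕ -5)) ⊕ ((0 ⊗ 0) ⊕ (4 ⊕ -5))) = -5

Expand innermost to outermost. Recall ⊕ takes the minimum of its arguments and ⊗ takes their sum. Working out the expression (((4 ⊗ 6) ⊕ (5 ⊕ -5)) ⊕ ((0 ⊗ 0) ⊕ (4 ⊕ -5))) gives -5.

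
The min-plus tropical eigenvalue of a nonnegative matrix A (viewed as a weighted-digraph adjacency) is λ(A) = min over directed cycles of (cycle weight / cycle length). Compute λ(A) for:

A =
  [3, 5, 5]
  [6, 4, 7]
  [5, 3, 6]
λ(A) = 3

Enumerate directed cycles and compute their means (weight / length). Sample:
  cycle 0 → 0: weight = 3, length = 1, mean = 3/1 ≈ 3.000
  cycle 1 → 1: weight = 4, length = 1, mean = 4/1 ≈ 4.000
  cycle 2 → 2: weight = 6, length = 1, mean = 6/1 ≈ 6.000
  cycle 0 → 1 → 0: weight = 11, length = 2, mean = 11/2 ≈ 5.500
  cycle 0 → 2 → 0: weight = 10, length = 2, mean = 10/2 ≈ 5.000
  cycle 1 → 0 → 1: weight = 11, length = 2, mean = 11/2 ≈ 5.500
Minimum mean = 3.000, attained e.g. along the cycle 0 → 0 with weight 3 and length 1. So λ(A) = 3/1 = 3.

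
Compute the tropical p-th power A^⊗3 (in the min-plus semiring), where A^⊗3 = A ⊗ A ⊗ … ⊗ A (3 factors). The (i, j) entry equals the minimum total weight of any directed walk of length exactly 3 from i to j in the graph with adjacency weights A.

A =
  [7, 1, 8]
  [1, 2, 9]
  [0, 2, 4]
A^⊗3 =
  [4, 3, 10]
  [3, 4, 11]
  [2, 3, 10]

Each entry (A^⊗3)_ij equals the minimum over all length-3 walks i = v_0 → v_1 → … → v_3 = j of Σ_t A[v_t][v_{t+1}]. For example, for (i, j) = (0, 2) we minimise over 9 possible intermediate vertex sequences; the minimum is 10, attained along the walk 0 → 1 → 0 → 2.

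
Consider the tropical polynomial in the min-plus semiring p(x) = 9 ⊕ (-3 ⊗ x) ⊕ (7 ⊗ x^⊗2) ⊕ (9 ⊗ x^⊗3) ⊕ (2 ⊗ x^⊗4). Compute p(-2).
p(-2) = -6

A tropical monomial a ⊗ x^⊗i evaluates to a + i · x. Evaluating each term at x = -2:
  Term 0 contributes 9 + 0 · -2 = 9
  Term 1 contributes -3 + 1 · -2 = -5
  Term 2 contributes 7 + 2 · -2 = 3
  Term 3 contributes 9 + 3 · -2 = 3
  Term 4 contributes 2 + 4 · -2 = -6
p(-2) = ⊕ of these = min[9, -5, 3, 3, -6] = -6.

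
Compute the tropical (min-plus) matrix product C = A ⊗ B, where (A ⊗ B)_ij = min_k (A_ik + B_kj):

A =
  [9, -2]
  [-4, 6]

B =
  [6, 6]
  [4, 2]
A ⊗ B =
  [2, 0]
  [2, 2]

Apply the min-plus product entry-by-entry:
  C[0][0] = min over k of (A[0][0] + B[0][0] = 9 + 6 = 15, A[0][1] + B[1][0] = -2 + 4 = 2) = 2 (attained at k = 1)
  C[0][1] = min over k of (A[0][0] + B[0][1] = 9 + 6 = 15, A[0][1] + B[1][1] = -2 + 2 = 0) = 0 (attained at k = 1)
  C[1][0] = min over k of (A[1][0] + B[0][0] = -4 + 6 = 2, A[1][1] + B[1][0] = 6 + 4 = 10) = 2 (attained at k = 0)
  C[1][1] = min over k of (A[1][0] + B[0][1] = -4 + 6 = 2, A[1][1] + B[1][1] = 6 + 2 = 8) = 2 (attained at k = 0)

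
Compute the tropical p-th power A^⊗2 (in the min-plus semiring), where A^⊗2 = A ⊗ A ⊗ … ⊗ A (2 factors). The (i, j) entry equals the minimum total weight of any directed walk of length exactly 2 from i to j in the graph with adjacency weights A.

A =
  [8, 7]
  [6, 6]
A^⊗2 =
  [13, 13]
  [12, 12]

Each entry (A^⊗2)_ij equals the minimum over all length-2 walks i = v_0 → v_1 → … → v_2 = j of Σ_t A[v_t][v_{t+1}]. For example, for (i, j) = (0, 1) we minimise over 2 possible intermediate vertex sequences; the minimum is 13, attained along the walk 0 → 1 → 1.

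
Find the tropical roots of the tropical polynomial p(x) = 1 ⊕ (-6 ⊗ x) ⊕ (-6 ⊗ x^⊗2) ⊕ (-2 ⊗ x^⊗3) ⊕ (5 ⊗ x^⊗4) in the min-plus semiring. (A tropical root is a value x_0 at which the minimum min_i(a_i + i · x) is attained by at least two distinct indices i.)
Roots: {-7, -4, 0, 7}

Each tropical root is a break point of the lower envelope of the lines y = a_i + i · x (there are 5 lines, with slopes 0, 1, ..., 4). Only the lines that attain the minimum somewhere contribute to roots; other lines are dominated. Here the surviving (envelope) indices are i = 4, i = 3, i = 2, i = 1, i = 0.
Intersections between consecutive envelope lines give the roots: for adjacent envelope indices i < j the intersection is x = (a_i − a_j) / (j − i). Reading off the sorted break points: {-7, -4, 0, 7}.
Verification: at each break x_0, at least two indices attain the minimum of min_i(a_i + i · x_0).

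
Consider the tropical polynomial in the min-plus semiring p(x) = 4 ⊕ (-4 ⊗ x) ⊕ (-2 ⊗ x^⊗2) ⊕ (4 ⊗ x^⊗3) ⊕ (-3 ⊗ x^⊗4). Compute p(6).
p(6) = 2

A tropical monomial a ⊗ x^⊗i evaluates to a + i · x. Evaluating each term at x = 6:
  Term 0 contributes 4 + 0 · 6 = 4
  Term 1 contributes -4 + 1 · 6 = 2
  Term 2 contributes -2 + 2 · 6 = 10
  Term 3 contributes 4 + 3 · 6 = 22
  Term 4 contributes -3 + 4 · 6 = 21
p(6) = ⊕ of these = min[4, 2, 10, 22, 21] = 2.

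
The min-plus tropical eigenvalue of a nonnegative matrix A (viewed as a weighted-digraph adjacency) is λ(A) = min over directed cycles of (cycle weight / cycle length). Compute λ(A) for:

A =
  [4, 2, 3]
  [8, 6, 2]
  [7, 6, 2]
λ(A) = 2

Enumerate directed cycles and compute their means (weight / length). Sample:
  cycle 0 → 0: weight = 4, length = 1, mean = 4/1 ≈ 4.000
  cycle 1 → 1: weight = 6, length = 1, mean = 6/1 ≈ 6.000
  cycle 2 → 2: weight = 2, length = 1, mean = 2/1 ≈ 2.000
  cycle 0 → 1 → 0: weight = 10, length = 2, mean = 10/2 ≈ 5.000
  cycle 0 → 2 → 0: weight = 10, length = 2, mean = 10/2 ≈ 5.000
  cycle 1 → 0 → 1: weight = 10, length = 2, mean = 10/2 ≈ 5.000
Minimum mean = 2.000, attained e.g. along the cycle 2 → 2 with weight 2 and length 1. So λ(A) = 2/1 = 2.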